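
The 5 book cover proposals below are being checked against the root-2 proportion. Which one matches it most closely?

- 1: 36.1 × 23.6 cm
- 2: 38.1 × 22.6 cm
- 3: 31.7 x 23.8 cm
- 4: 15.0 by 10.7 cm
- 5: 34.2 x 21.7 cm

Target root-2 ≈ 1.414.
1: 1.530 (Δ0.116)  2: 1.686 (Δ0.272)  3: 1.332 (Δ0.082)  4: 1.402 (Δ0.012)  5: 1.576 (Δ0.162)

4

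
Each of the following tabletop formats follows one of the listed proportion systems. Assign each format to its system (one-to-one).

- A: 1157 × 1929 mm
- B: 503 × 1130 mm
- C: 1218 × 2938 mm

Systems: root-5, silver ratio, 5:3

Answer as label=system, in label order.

A=5:3, B=root-5, C=silver ratio

Ratios: A ≈ 1.667; B ≈ 2.247; C ≈ 2.412.
Targets: root-5 ≈ 2.236; silver ratio ≈ 2.414; 5:3 ≈ 1.667.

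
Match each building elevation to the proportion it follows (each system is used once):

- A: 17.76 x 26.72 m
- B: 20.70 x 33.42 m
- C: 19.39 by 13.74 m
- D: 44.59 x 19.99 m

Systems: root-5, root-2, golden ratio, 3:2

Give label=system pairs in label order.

A=3:2, B=golden ratio, C=root-2, D=root-5

A = 26.72/17.76 ≈ 1.505 → 3:2 (1.500)
B = 33.42/20.70 ≈ 1.614 → golden ratio (1.618)
C = 19.39/13.74 ≈ 1.411 → root-2 (1.414)
D = 44.59/19.99 ≈ 2.231 → root-5 (2.236)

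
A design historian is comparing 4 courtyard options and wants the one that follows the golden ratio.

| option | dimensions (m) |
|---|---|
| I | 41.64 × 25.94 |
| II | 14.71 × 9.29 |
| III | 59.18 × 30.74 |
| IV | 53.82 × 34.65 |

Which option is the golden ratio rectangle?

I

Ratios (long/short): I ≈ 1.605; II ≈ 1.583; III ≈ 1.925; IV ≈ 1.553.
golden ratio ≈ 1.618; option I is nearest (Δ 0.013).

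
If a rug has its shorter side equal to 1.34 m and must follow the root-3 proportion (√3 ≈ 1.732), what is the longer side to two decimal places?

2.32 m

root-3 ≈ 1.73205.
Longer side = 1.34 × 1.73205 ≈ 2.3209 → 2.32 m.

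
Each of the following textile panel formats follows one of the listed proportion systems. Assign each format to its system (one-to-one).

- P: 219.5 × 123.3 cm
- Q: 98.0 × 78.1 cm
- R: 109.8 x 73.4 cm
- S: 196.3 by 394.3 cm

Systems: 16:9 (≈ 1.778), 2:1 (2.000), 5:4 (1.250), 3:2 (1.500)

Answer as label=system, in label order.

P = 219.5/123.3 ≈ 1.780 → 16:9 (1.778)
Q = 98.0/78.1 ≈ 1.255 → 5:4 (1.250)
R = 109.8/73.4 ≈ 1.496 → 3:2 (1.500)
S = 394.3/196.3 ≈ 2.009 → 2:1 (2.000)

P=16:9, Q=5:4, R=3:2, S=2:1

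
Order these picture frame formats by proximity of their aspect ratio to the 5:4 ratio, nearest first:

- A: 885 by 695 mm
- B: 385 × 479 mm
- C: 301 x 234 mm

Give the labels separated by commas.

Ratios: A = 885 / 695 ≈ 1.273; B = 479 / 385 ≈ 1.244; C = 301 / 234 ≈ 1.286.
|Δ from 1.250|: A 0.023; B 0.006; C 0.036.

B, A, C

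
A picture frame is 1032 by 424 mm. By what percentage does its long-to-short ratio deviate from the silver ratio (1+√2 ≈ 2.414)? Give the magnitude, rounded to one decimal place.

Ratio = 1032 / 424 ≈ 2.4340.
Ideal silver ratio ≈ 2.4142. |2.4340 − 2.4142| / 2.4142 ≈ 0.82% → 0.8%.

0.8%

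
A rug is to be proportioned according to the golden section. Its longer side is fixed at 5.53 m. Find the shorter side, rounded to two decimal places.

3.42 m

golden ratio ≈ 1.61803.
Shorter side = 5.53 ÷ 1.61803 ≈ 3.4177 → 3.42 m.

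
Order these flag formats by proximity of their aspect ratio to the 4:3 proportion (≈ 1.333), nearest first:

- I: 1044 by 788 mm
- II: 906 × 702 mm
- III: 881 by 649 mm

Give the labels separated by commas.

I, III, II

I: 1044/788 ≈ 1.325 → |1.325 − 1.333| = 0.008
II: 906/702 ≈ 1.291 → |1.291 − 1.333| = 0.042
III: 881/649 ≈ 1.357 → |1.357 − 1.333| = 0.024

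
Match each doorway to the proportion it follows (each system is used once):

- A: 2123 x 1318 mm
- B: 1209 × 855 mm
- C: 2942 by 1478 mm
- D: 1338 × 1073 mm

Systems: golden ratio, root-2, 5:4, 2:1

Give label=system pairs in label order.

A=golden ratio, B=root-2, C=2:1, D=5:4

A = 2123/1318 ≈ 1.611 → golden ratio (1.618)
B = 1209/855 ≈ 1.414 → root-2 (1.414)
C = 2942/1478 ≈ 1.991 → 2:1 (2.000)
D = 1338/1073 ≈ 1.247 → 5:4 (1.250)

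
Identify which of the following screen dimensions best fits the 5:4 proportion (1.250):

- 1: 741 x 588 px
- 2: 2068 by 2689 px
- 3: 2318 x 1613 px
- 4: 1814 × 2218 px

Ratios (long/short): 1 ≈ 1.260; 2 ≈ 1.300; 3 ≈ 1.437; 4 ≈ 1.223.
5:4 ≈ 1.250; option 1 is nearest (Δ 0.010).

1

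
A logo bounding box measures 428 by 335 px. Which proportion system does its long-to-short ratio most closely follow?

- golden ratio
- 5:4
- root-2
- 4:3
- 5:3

428/335 ≈ 1.278. Nearest candidates are 5:4 (1.250, off by 0.028) and 4:3 (1.333, off by 0.055).

5:4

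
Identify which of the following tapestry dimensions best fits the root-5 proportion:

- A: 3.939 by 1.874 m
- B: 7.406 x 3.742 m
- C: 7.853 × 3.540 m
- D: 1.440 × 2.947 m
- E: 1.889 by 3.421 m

C

Ratios (long/short): A ≈ 2.102; B ≈ 1.979; C ≈ 2.218; D ≈ 2.047; E ≈ 1.811.
root-5 ≈ 2.236; option C is nearest (Δ 0.018).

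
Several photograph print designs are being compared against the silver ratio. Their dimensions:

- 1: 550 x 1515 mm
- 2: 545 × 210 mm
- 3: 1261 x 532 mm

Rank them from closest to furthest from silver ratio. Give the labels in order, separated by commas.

3, 2, 1

1: 1515/550 ≈ 2.755 → |2.755 − 2.414| = 0.341
2: 545/210 ≈ 2.595 → |2.595 − 2.414| = 0.181
3: 1261/532 ≈ 2.370 → |2.370 − 2.414| = 0.044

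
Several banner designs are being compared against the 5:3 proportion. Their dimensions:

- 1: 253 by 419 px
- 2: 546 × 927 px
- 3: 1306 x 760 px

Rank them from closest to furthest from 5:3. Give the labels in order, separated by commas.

1, 2, 3

1: 419/253 ≈ 1.656 → |1.656 − 1.667| = 0.011
2: 927/546 ≈ 1.698 → |1.698 − 1.667| = 0.031
3: 1306/760 ≈ 1.718 → |1.718 − 1.667| = 0.051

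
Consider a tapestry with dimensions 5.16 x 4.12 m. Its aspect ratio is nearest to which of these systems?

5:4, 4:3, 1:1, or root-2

5:4

Ratio = 5.16 / 4.12 ≈ 1.252.
Distances: 5:4 1.250 (Δ 0.002); 4:3 1.333 (Δ 0.081); 1:1 1.000 (Δ 0.252); root-2 1.414 (Δ 0.162).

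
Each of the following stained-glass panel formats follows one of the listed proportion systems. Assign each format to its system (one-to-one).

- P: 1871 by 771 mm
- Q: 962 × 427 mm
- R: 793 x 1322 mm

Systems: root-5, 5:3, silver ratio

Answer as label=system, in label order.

P=silver ratio, Q=root-5, R=5:3

Ratios: P ≈ 2.427; Q ≈ 2.253; R ≈ 1.667.
Targets: root-5 ≈ 2.236; 5:3 ≈ 1.667; silver ratio ≈ 2.414.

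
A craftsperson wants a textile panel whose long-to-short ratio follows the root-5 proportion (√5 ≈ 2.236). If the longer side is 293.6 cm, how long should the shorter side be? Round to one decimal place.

root-5 ≈ 2.23607.
Shorter side = 293.6 ÷ 2.23607 ≈ 131.302 → 131.3 cm.

131.3 cm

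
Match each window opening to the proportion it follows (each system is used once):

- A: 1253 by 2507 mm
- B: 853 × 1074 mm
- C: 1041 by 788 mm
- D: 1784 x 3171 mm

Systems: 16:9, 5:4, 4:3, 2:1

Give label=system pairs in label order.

A=2:1, B=5:4, C=4:3, D=16:9

Ratios: A ≈ 2.001; B ≈ 1.259; C ≈ 1.321; D ≈ 1.777.
Targets: 16:9 ≈ 1.778; 5:4 ≈ 1.250; 4:3 ≈ 1.333; 2:1 ≈ 2.000.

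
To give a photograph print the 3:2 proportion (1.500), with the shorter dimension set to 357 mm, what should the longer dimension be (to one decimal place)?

3:2 = 1.50000.
Longer side = 357 × 1.50000 ≈ 535.500 → 535.5 mm.

535.5 mm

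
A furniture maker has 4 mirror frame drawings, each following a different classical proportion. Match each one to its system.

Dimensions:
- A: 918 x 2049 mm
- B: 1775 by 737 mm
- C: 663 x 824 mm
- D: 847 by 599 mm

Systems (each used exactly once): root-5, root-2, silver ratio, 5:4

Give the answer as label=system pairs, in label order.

A=root-5, B=silver ratio, C=5:4, D=root-2

A = 2049/918 ≈ 2.232 → root-5 (2.236)
B = 1775/737 ≈ 2.408 → silver ratio (2.414)
C = 824/663 ≈ 1.243 → 5:4 (1.250)
D = 847/599 ≈ 1.414 → root-2 (1.414)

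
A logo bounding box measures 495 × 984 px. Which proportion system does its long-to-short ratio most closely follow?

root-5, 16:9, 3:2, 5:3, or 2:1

984/495 ≈ 1.988. Nearest candidates are 2:1 (2.000, off by 0.012) and 16:9 (1.778, off by 0.210).

2:1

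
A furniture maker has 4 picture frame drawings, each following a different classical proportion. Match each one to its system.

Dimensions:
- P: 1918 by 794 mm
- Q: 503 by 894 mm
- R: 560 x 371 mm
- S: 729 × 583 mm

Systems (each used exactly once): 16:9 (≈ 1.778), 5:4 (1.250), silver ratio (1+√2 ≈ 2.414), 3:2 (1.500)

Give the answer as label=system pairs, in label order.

P=silver ratio, Q=16:9, R=3:2, S=5:4

P = 1918/794 ≈ 2.416 → silver ratio (2.414)
Q = 894/503 ≈ 1.777 → 16:9 (1.778)
R = 560/371 ≈ 1.509 → 3:2 (1.500)
S = 729/583 ≈ 1.250 → 5:4 (1.250)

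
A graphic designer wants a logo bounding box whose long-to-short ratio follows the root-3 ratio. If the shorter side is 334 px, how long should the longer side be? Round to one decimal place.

root-3 ≈ 1.73205.
Longer side = 334 × 1.73205 ≈ 578.505 → 578.5 px.

578.5 px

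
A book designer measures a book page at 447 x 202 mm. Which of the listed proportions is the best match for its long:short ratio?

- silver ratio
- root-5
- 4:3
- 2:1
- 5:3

Ratio = 447 / 202 ≈ 2.213.
Distances: silver ratio 2.414 (Δ 0.201); root-5 2.236 (Δ 0.023); 4:3 1.333 (Δ 0.880); 2:1 2.000 (Δ 0.213); 5:3 1.667 (Δ 0.546).

root-5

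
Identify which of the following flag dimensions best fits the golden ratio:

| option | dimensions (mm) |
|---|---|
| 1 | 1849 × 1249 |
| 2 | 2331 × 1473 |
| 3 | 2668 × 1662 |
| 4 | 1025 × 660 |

Target golden ratio ≈ 1.618.
1: 1.480 (Δ0.138)  2: 1.582 (Δ0.036)  3: 1.605 (Δ0.013)  4: 1.553 (Δ0.065)

3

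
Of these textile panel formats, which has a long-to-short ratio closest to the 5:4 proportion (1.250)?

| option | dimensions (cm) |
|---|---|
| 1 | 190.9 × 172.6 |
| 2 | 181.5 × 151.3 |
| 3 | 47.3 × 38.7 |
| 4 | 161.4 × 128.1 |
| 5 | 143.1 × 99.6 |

4

Target 5:4 ≈ 1.250.
1: 1.106 (Δ0.144)  2: 1.200 (Δ0.050)  3: 1.222 (Δ0.028)  4: 1.260 (Δ0.010)  5: 1.437 (Δ0.187)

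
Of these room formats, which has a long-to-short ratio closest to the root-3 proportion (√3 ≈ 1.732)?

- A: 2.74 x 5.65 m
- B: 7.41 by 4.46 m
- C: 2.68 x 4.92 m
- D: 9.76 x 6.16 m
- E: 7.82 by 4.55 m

Target root-3 ≈ 1.732.
A: 2.062 (Δ0.330)  B: 1.661 (Δ0.071)  C: 1.836 (Δ0.104)  D: 1.584 (Δ0.148)  E: 1.719 (Δ0.013)

E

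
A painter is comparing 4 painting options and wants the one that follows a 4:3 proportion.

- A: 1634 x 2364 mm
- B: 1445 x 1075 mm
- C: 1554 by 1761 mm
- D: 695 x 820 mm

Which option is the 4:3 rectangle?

B

Target 4:3 ≈ 1.333.
A: 1.447 (Δ0.114)  B: 1.344 (Δ0.011)  C: 1.133 (Δ0.200)  D: 1.180 (Δ0.153)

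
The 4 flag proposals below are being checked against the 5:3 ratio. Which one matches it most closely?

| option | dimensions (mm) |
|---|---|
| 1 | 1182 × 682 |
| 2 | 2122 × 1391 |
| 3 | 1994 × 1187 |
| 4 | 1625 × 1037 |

Ratios (long/short): 1 ≈ 1.733; 2 ≈ 1.526; 3 ≈ 1.680; 4 ≈ 1.567.
5:3 ≈ 1.667; option 3 is nearest (Δ 0.013).

3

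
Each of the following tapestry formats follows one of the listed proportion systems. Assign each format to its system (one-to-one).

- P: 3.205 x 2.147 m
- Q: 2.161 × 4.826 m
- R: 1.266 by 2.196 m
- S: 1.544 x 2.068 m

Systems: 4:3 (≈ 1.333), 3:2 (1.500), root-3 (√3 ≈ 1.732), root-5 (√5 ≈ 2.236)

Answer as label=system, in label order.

P=3:2, Q=root-5, R=root-3, S=4:3

Ratios: P ≈ 1.493; Q ≈ 2.233; R ≈ 1.735; S ≈ 1.339.
Targets: 4:3 ≈ 1.333; 3:2 ≈ 1.500; root-3 ≈ 1.732; root-5 ≈ 2.236.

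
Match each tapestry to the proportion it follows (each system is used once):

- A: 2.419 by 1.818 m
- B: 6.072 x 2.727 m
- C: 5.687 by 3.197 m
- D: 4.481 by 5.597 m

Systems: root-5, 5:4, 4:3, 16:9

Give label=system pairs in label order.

A = 2.419/1.818 ≈ 1.331 → 4:3 (1.333)
B = 6.072/2.727 ≈ 2.227 → root-5 (2.236)
C = 5.687/3.197 ≈ 1.779 → 16:9 (1.778)
D = 5.597/4.481 ≈ 1.249 → 5:4 (1.250)

A=4:3, B=root-5, C=16:9, D=5:4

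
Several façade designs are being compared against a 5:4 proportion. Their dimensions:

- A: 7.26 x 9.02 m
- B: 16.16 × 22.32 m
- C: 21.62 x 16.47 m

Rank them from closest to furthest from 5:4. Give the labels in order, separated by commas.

A: 9.02/7.26 ≈ 1.242 → |1.242 − 1.250| = 0.008
B: 22.32/16.16 ≈ 1.381 → |1.381 − 1.250| = 0.131
C: 21.62/16.47 ≈ 1.313 → |1.313 − 1.250| = 0.063

A, C, B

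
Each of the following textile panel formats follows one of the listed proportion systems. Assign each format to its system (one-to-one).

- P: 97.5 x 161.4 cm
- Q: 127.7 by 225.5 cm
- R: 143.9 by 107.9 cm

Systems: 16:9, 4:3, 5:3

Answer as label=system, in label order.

P = 161.4/97.5 ≈ 1.655 → 5:3 (1.667)
Q = 225.5/127.7 ≈ 1.766 → 16:9 (1.778)
R = 143.9/107.9 ≈ 1.334 → 4:3 (1.333)

P=5:3, Q=16:9, R=4:3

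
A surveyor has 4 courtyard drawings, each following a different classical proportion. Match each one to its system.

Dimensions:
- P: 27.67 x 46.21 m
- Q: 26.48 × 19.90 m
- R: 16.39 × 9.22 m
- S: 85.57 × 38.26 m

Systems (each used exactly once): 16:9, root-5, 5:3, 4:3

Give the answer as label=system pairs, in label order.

P=5:3, Q=4:3, R=16:9, S=root-5

Ratios: P ≈ 1.670; Q ≈ 1.331; R ≈ 1.778; S ≈ 2.237.
Targets: 16:9 ≈ 1.778; root-5 ≈ 2.236; 5:3 ≈ 1.667; 4:3 ≈ 1.333.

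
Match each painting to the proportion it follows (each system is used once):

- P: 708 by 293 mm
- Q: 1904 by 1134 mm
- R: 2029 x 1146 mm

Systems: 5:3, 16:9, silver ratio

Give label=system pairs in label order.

P=silver ratio, Q=5:3, R=16:9

Ratios: P ≈ 2.416; Q ≈ 1.679; R ≈ 1.771.
Targets: 5:3 ≈ 1.667; 16:9 ≈ 1.778; silver ratio ≈ 2.414.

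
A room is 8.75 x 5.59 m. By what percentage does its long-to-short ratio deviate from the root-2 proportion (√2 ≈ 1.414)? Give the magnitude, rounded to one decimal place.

Ratio = 8.75 / 5.59 ≈ 1.5653.
Ideal root-2 ≈ 1.4142. |1.5653 − 1.4142| / 1.4142 ≈ 10.68% → 10.7%.

10.7%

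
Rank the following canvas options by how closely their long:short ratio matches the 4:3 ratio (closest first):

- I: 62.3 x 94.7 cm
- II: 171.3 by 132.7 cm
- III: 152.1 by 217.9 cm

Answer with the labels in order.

II, III, I

Ratios: I = 94.7 / 62.3 ≈ 1.520; II = 171.3 / 132.7 ≈ 1.291; III = 217.9 / 152.1 ≈ 1.433.
|Δ from 1.333|: I 0.187; II 0.042; III 0.100.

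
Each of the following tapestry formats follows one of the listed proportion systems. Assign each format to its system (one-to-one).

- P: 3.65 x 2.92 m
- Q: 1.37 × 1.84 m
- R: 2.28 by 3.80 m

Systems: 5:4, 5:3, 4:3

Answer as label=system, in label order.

Ratios: P ≈ 1.250; Q ≈ 1.343; R ≈ 1.667.
Targets: 5:4 ≈ 1.250; 5:3 ≈ 1.667; 4:3 ≈ 1.333.

P=5:4, Q=4:3, R=5:3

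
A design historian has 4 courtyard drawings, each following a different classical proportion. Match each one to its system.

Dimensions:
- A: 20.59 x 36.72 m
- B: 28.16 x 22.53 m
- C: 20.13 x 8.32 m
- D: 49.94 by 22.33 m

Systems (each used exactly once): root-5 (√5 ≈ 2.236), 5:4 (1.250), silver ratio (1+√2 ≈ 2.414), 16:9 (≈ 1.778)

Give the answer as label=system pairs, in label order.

A = 36.72/20.59 ≈ 1.783 → 16:9 (1.778)
B = 28.16/22.53 ≈ 1.250 → 5:4 (1.250)
C = 20.13/8.32 ≈ 2.419 → silver ratio (2.414)
D = 49.94/22.33 ≈ 2.236 → root-5 (2.236)

A=16:9, B=5:4, C=silver ratio, D=root-5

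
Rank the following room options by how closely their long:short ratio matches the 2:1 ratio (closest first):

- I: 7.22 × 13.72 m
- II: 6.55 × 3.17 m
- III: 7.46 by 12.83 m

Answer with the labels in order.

II, I, III

I: 13.72/7.22 ≈ 1.900 → |1.900 − 2.000| = 0.100
II: 6.55/3.17 ≈ 2.066 → |2.066 − 2.000| = 0.066
III: 12.83/7.46 ≈ 1.720 → |1.720 − 2.000| = 0.280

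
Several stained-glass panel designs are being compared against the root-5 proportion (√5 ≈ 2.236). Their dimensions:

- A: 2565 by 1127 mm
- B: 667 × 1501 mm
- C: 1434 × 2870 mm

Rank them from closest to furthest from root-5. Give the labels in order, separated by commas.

B, A, C

Ratios: A = 2565 / 1127 ≈ 2.276; B = 1501 / 667 ≈ 2.250; C = 2870 / 1434 ≈ 2.001.
|Δ from 2.236|: A 0.040; B 0.014; C 0.235.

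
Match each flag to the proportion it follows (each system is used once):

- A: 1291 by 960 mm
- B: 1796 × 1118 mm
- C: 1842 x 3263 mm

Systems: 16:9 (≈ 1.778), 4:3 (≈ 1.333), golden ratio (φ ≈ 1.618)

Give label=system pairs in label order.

A=4:3, B=golden ratio, C=16:9

Ratios: A ≈ 1.345; B ≈ 1.606; C ≈ 1.771.
Targets: 16:9 ≈ 1.778; 4:3 ≈ 1.333; golden ratio ≈ 1.618.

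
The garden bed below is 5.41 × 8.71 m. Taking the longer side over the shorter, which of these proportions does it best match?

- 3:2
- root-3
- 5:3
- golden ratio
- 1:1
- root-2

Ratio = 8.71 / 5.41 ≈ 1.610.
Distances: 3:2 1.500 (Δ 0.110); root-3 1.732 (Δ 0.122); 5:3 1.667 (Δ 0.057); golden ratio 1.618 (Δ 0.008); 1:1 1.000 (Δ 0.610); root-2 1.414 (Δ 0.196).

golden ratio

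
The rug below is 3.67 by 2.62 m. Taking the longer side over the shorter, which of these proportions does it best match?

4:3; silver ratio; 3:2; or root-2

3.67/2.62 ≈ 1.401. Nearest candidates are root-2 (1.414, off by 0.013) and 4:3 (1.333, off by 0.068).

root-2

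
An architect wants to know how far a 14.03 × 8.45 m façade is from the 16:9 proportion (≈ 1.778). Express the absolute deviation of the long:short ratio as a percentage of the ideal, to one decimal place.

Ratio = 14.03 / 8.45 ≈ 1.6604.
Ideal 16:9 ≈ 1.7778. |1.6604 − 1.7778| / 1.7778 ≈ 6.60% → 6.6%.

6.6%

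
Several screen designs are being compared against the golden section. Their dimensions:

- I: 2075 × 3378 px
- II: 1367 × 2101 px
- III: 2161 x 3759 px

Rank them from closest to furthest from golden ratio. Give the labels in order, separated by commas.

I, II, III

I: 3378/2075 ≈ 1.628 → |1.628 − 1.618| = 0.010
II: 2101/1367 ≈ 1.537 → |1.537 − 1.618| = 0.081
III: 3759/2161 ≈ 1.739 → |1.739 − 1.618| = 0.121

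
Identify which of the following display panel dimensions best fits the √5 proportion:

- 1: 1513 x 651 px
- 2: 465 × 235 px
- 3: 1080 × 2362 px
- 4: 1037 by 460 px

4

Ratios (long/short): 1 ≈ 2.324; 2 ≈ 1.979; 3 ≈ 2.187; 4 ≈ 2.254.
root-5 ≈ 2.236; option 4 is nearest (Δ 0.018).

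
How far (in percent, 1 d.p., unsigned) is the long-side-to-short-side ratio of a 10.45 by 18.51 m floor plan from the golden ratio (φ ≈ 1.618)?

9.5%

Ratio = 18.51 / 10.45 ≈ 1.7713.
Ideal golden ratio ≈ 1.6180. |1.7713 − 1.6180| / 1.6180 ≈ 9.47% → 9.5%.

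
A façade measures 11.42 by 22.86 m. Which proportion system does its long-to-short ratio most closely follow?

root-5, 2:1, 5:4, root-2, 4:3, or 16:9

2:1

Ratio = 22.86 / 11.42 ≈ 2.002.
Distances: root-5 2.236 (Δ 0.234); 2:1 2.000 (Δ 0.002); 5:4 1.250 (Δ 0.752); root-2 1.414 (Δ 0.588); 4:3 1.333 (Δ 0.669); 16:9 1.778 (Δ 0.224).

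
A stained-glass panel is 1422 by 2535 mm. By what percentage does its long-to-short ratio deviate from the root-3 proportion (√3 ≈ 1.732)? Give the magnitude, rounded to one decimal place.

Ratio = 2535 / 1422 ≈ 1.7827.
Ideal root-3 ≈ 1.7321. |1.7827 − 1.7321| / 1.7321 ≈ 2.92% → 2.9%.

2.9%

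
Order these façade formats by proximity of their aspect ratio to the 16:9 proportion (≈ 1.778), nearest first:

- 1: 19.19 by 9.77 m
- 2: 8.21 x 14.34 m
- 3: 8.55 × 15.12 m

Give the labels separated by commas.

Ratios: 1 = 19.19 / 9.77 ≈ 1.964; 2 = 14.34 / 8.21 ≈ 1.747; 3 = 15.12 / 8.55 ≈ 1.768.
|Δ from 1.778|: 1 0.186; 2 0.031; 3 0.010.

3, 2, 1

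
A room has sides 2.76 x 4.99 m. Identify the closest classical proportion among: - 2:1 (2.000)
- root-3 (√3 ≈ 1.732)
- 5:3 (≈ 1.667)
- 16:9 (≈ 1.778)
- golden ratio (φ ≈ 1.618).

4.99/2.76 ≈ 1.808. Nearest candidates are 16:9 (1.778, off by 0.030) and root-3 (1.732, off by 0.076).

16:9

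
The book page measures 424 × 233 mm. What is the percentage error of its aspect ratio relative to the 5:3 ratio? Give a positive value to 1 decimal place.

Ratio = 424 / 233 ≈ 1.8197.
Ideal 5:3 ≈ 1.6667. |1.8197 − 1.6667| / 1.6667 ≈ 9.18% → 9.2%.

9.2%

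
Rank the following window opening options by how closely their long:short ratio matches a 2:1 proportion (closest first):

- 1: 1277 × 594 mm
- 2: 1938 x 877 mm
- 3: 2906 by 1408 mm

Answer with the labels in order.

3, 1, 2

1: 1277/594 ≈ 2.150 → |2.150 − 2.000| = 0.150
2: 1938/877 ≈ 2.210 → |2.210 − 2.000| = 0.210
3: 2906/1408 ≈ 2.064 → |2.064 − 2.000| = 0.064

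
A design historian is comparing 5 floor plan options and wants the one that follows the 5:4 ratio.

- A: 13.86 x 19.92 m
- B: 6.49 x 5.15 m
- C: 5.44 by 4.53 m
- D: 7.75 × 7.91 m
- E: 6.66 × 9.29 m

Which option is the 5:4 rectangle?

B

Ratios (long/short): A ≈ 1.437; B ≈ 1.260; C ≈ 1.201; D ≈ 1.021; E ≈ 1.395.
5:4 ≈ 1.250; option B is nearest (Δ 0.010).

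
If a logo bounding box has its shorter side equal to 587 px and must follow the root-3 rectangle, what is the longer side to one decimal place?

root-3 ≈ 1.73205.
Longer side = 587 × 1.73205 ≈ 1016.713 → 1016.7 px.

1016.7 px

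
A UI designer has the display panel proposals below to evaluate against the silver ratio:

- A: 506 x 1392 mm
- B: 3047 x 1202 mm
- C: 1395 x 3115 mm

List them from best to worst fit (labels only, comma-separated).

Ratios: A = 1392 / 506 ≈ 2.751; B = 3047 / 1202 ≈ 2.535; C = 3115 / 1395 ≈ 2.233.
|Δ from 2.414|: A 0.337; B 0.121; C 0.181.

B, C, A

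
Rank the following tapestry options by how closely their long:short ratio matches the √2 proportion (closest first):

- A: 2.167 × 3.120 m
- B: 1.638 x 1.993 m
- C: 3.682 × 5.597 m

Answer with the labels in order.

Ratios: A = 3.120 / 2.167 ≈ 1.440; B = 1.993 / 1.638 ≈ 1.217; C = 5.597 / 3.682 ≈ 1.520.
|Δ from 1.414|: A 0.026; B 0.197; C 0.106.

A, C, B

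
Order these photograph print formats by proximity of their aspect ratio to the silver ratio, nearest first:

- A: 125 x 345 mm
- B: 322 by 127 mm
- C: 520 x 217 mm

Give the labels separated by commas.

C, B, A

Ratios: A = 345 / 125 ≈ 2.760; B = 322 / 127 ≈ 2.535; C = 520 / 217 ≈ 2.396.
|Δ from 2.414|: A 0.346; B 0.121; C 0.018.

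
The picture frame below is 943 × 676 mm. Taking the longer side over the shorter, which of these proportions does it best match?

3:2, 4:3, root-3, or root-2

root-2

Ratio = 943 / 676 ≈ 1.395.
Distances: 3:2 1.500 (Δ 0.105); 4:3 1.333 (Δ 0.062); root-3 1.732 (Δ 0.337); root-2 1.414 (Δ 0.019).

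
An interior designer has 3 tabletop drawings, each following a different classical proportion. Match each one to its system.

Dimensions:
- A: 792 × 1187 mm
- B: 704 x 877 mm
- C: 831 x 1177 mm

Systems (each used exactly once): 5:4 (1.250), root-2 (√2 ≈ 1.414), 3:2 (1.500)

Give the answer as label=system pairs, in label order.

Ratios: A ≈ 1.499; B ≈ 1.246; C ≈ 1.416.
Targets: 5:4 ≈ 1.250; root-2 ≈ 1.414; 3:2 ≈ 1.500.

A=3:2, B=5:4, C=root-2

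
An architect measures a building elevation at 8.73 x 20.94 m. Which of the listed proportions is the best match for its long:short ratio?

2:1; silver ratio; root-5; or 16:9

silver ratio

Ratio = 20.94 / 8.73 ≈ 2.399.
Distances: 2:1 2.000 (Δ 0.399); silver ratio 2.414 (Δ 0.015); root-5 2.236 (Δ 0.163); 16:9 1.778 (Δ 0.621).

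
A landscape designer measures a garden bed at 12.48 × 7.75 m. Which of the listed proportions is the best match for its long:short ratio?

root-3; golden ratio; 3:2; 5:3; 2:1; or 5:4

golden ratio

12.48/7.75 ≈ 1.610. Nearest candidates are golden ratio (1.618, off by 0.008) and 5:3 (1.667, off by 0.057).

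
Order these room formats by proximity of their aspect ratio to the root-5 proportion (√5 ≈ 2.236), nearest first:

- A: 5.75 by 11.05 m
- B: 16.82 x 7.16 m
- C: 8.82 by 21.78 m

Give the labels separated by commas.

B, C, A

A: 11.05/5.75 ≈ 1.922 → |1.922 − 2.236| = 0.314
B: 16.82/7.16 ≈ 2.349 → |2.349 − 2.236| = 0.113
C: 21.78/8.82 ≈ 2.469 → |2.469 − 2.236| = 0.233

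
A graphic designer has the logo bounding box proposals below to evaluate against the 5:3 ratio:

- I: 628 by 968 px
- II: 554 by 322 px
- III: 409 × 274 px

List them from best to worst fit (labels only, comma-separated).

I: 968/628 ≈ 1.541 → |1.541 − 1.667| = 0.126
II: 554/322 ≈ 1.720 → |1.720 − 1.667| = 0.053
III: 409/274 ≈ 1.493 → |1.493 − 1.667| = 0.174

II, I, III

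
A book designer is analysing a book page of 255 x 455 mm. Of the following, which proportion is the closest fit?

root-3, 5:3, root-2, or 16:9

16:9

455/255 ≈ 1.784. Nearest candidates are 16:9 (1.778, off by 0.006) and root-3 (1.732, off by 0.052).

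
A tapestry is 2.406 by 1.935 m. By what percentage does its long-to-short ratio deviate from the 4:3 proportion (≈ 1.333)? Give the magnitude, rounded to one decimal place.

Ratio = 2.406 / 1.935 ≈ 1.2434.
Ideal 4:3 ≈ 1.3333. |1.2434 − 1.3333| / 1.3333 ≈ 6.74% → 6.7%.

6.7%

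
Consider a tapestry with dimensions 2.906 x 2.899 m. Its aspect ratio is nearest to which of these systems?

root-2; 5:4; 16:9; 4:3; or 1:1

1:1

2.906/2.899 ≈ 1.002. Nearest candidates are 1:1 (1.000, off by 0.002) and 5:4 (1.250, off by 0.248).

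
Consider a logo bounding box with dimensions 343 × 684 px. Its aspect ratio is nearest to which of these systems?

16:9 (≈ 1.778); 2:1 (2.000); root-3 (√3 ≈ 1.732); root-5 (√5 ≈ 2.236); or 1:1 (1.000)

2:1

Ratio = 684 / 343 ≈ 1.994.
Distances: 16:9 1.778 (Δ 0.216); 2:1 2.000 (Δ 0.006); root-3 1.732 (Δ 0.262); root-5 2.236 (Δ 0.242); 1:1 1.000 (Δ 0.994).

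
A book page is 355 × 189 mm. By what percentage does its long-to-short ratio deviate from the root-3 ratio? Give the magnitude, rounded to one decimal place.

Ratio = 355 / 189 ≈ 1.8783.
Ideal root-3 ≈ 1.7321. |1.8783 − 1.7321| / 1.7321 ≈ 8.44% → 8.4%.

8.4%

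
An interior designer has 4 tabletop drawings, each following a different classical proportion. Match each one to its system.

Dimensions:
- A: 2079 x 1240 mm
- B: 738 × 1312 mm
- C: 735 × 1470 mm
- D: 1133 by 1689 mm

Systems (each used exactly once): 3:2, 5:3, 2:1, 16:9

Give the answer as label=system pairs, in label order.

Ratios: A ≈ 1.677; B ≈ 1.778; C ≈ 2.000; D ≈ 1.491.
Targets: 3:2 ≈ 1.500; 5:3 ≈ 1.667; 2:1 ≈ 2.000; 16:9 ≈ 1.778.

A=5:3, B=16:9, C=2:1, D=3:2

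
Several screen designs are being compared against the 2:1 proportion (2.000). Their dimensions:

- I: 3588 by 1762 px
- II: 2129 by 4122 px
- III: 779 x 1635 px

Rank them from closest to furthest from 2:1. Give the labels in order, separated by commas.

I: 3588/1762 ≈ 2.036 → |2.036 − 2.000| = 0.036
II: 4122/2129 ≈ 1.936 → |1.936 − 2.000| = 0.064
III: 1635/779 ≈ 2.099 → |2.099 − 2.000| = 0.099

I, II, III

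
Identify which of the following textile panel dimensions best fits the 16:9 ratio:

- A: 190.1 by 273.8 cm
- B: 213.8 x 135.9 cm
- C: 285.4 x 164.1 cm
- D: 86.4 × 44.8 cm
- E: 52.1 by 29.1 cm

E

Target 16:9 ≈ 1.778.
A: 1.440 (Δ0.338)  B: 1.573 (Δ0.205)  C: 1.739 (Δ0.039)  D: 1.929 (Δ0.151)  E: 1.790 (Δ0.012)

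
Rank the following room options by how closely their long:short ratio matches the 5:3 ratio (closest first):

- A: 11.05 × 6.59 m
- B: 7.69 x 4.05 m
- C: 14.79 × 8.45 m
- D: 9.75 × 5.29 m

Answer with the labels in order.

A, C, D, B

Ratios: A = 11.05 / 6.59 ≈ 1.677; B = 7.69 / 4.05 ≈ 1.899; C = 14.79 / 8.45 ≈ 1.750; D = 9.75 / 5.29 ≈ 1.843.
|Δ from 1.667|: A 0.010; B 0.232; C 0.083; D 0.176.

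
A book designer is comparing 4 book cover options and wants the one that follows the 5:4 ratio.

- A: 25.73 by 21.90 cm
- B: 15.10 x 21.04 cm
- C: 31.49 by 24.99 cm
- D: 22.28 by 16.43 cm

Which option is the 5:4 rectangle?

Ratios (long/short): A ≈ 1.175; B ≈ 1.393; C ≈ 1.260; D ≈ 1.356.
5:4 ≈ 1.250; option C is nearest (Δ 0.010).

C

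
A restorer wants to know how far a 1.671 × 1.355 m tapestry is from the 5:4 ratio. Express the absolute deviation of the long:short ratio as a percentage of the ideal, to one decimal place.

1.3%

Ratio = 1.671 / 1.355 ≈ 1.2332.
Ideal 5:4 = 1.2500. |1.2332 − 1.2500| / 1.2500 ≈ 1.34% → 1.3%.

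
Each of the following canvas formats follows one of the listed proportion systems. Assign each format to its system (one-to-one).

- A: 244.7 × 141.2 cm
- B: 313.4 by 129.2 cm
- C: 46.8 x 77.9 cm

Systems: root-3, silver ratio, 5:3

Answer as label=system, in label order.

A=root-3, B=silver ratio, C=5:3

Ratios: A ≈ 1.733; B ≈ 2.426; C ≈ 1.665.
Targets: root-3 ≈ 1.732; silver ratio ≈ 2.414; 5:3 ≈ 1.667.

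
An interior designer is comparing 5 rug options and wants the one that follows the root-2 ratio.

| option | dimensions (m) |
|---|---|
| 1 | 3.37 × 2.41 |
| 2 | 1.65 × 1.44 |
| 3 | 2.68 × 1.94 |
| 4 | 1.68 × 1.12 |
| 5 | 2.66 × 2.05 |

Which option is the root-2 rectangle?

1

Target root-2 ≈ 1.414.
1: 1.398 (Δ0.016)  2: 1.146 (Δ0.268)  3: 1.381 (Δ0.033)  4: 1.500 (Δ0.086)  5: 1.298 (Δ0.116)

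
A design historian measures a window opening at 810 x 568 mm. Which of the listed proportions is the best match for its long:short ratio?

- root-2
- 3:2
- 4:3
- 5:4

810/568 ≈ 1.426. Nearest candidates are root-2 (1.414, off by 0.012) and 3:2 (1.500, off by 0.074).

root-2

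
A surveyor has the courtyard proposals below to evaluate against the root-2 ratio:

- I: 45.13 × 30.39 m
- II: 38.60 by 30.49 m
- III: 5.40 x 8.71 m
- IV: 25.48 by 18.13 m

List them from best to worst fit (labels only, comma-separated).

IV, I, II, III

I: 45.13/30.39 ≈ 1.485 → |1.485 − 1.414| = 0.071
II: 38.60/30.49 ≈ 1.266 → |1.266 − 1.414| = 0.148
III: 8.71/5.40 ≈ 1.613 → |1.613 − 1.414| = 0.199
IV: 25.48/18.13 ≈ 1.405 → |1.405 − 1.414| = 0.009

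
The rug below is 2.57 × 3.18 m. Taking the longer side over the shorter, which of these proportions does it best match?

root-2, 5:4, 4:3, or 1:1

3.18/2.57 ≈ 1.237. Nearest candidates are 5:4 (1.250, off by 0.013) and 4:3 (1.333, off by 0.096).

5:4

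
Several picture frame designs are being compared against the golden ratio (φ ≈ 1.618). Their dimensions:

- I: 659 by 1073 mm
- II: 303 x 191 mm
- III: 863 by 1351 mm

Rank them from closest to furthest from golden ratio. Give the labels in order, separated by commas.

Ratios: I = 1073 / 659 ≈ 1.628; II = 303 / 191 ≈ 1.586; III = 1351 / 863 ≈ 1.565.
|Δ from 1.618|: I 0.010; II 0.032; III 0.053.

I, II, III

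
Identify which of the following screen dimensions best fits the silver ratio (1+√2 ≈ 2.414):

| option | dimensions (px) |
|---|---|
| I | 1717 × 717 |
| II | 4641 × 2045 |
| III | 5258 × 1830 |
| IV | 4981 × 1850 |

I

Ratios (long/short): I ≈ 2.395; II ≈ 2.269; III ≈ 2.873; IV ≈ 2.692.
silver ratio ≈ 2.414; option I is nearest (Δ 0.019).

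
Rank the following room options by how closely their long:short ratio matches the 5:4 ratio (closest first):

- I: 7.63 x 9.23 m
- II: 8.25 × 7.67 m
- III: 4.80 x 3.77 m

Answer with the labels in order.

I: 9.23/7.63 ≈ 1.210 → |1.210 − 1.250| = 0.040
II: 8.25/7.67 ≈ 1.076 → |1.076 − 1.250| = 0.174
III: 4.80/3.77 ≈ 1.273 → |1.273 − 1.250| = 0.023

III, I, II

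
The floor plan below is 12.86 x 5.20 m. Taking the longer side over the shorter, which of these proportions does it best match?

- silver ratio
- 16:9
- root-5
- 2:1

12.86/5.20 ≈ 2.473. Nearest candidates are silver ratio (2.414, off by 0.059) and root-5 (2.236, off by 0.237).

silver ratio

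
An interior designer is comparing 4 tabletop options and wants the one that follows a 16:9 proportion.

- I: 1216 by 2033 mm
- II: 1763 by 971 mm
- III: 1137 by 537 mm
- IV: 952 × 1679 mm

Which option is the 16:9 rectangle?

IV

Target 16:9 ≈ 1.778.
I: 1.672 (Δ0.106)  II: 1.816 (Δ0.038)  III: 2.117 (Δ0.339)  IV: 1.764 (Δ0.014)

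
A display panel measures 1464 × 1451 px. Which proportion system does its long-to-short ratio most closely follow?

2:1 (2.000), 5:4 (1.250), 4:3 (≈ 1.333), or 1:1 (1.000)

Ratio = 1464 / 1451 ≈ 1.009.
Distances: 2:1 2.000 (Δ 0.991); 5:4 1.250 (Δ 0.241); 4:3 1.333 (Δ 0.324); 1:1 1.000 (Δ 0.009).

1:1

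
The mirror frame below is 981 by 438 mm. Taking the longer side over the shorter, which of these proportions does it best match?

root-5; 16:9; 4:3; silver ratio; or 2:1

root-5

981/438 ≈ 2.240. Nearest candidates are root-5 (2.236, off by 0.004) and silver ratio (2.414, off by 0.174).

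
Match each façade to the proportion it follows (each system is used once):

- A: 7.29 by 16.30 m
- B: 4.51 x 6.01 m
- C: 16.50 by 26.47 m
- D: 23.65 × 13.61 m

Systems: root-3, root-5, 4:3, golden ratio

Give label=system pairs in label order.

Ratios: A ≈ 2.236; B ≈ 1.333; C ≈ 1.604; D ≈ 1.738.
Targets: root-3 ≈ 1.732; root-5 ≈ 2.236; 4:3 ≈ 1.333; golden ratio ≈ 1.618.

A=root-5, B=4:3, C=golden ratio, D=root-3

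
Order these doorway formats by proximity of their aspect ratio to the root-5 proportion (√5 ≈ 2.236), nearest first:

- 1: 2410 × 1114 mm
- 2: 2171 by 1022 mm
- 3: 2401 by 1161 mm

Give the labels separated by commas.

1, 2, 3

1: 2410/1114 ≈ 2.163 → |2.163 − 2.236| = 0.073
2: 2171/1022 ≈ 2.124 → |2.124 − 2.236| = 0.112
3: 2401/1161 ≈ 2.068 → |2.068 − 2.236| = 0.168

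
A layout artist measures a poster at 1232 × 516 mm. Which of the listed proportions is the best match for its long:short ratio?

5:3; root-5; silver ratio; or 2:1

silver ratio

Ratio = 1232 / 516 ≈ 2.388.
Distances: 5:3 1.667 (Δ 0.721); root-5 2.236 (Δ 0.152); silver ratio 2.414 (Δ 0.026); 2:1 2.000 (Δ 0.388).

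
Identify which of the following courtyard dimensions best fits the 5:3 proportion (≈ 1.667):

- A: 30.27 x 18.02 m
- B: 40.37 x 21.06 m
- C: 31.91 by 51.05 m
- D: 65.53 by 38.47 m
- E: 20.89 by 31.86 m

A

Ratios (long/short): A ≈ 1.680; B ≈ 1.917; C ≈ 1.600; D ≈ 1.703; E ≈ 1.525.
5:3 ≈ 1.667; option A is nearest (Δ 0.013).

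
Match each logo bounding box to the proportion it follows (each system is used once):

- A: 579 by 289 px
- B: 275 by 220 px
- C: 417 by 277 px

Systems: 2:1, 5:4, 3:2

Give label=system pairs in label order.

A=2:1, B=5:4, C=3:2

A = 579/289 ≈ 2.003 → 2:1 (2.000)
B = 275/220 ≈ 1.250 → 5:4 (1.250)
C = 417/277 ≈ 1.505 → 3:2 (1.500)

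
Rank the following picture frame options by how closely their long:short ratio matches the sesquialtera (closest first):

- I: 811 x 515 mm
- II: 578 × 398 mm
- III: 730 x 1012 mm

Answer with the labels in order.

II, I, III

Ratios: I = 811 / 515 ≈ 1.575; II = 578 / 398 ≈ 1.452; III = 1012 / 730 ≈ 1.386.
|Δ from 1.500|: I 0.075; II 0.048; III 0.114.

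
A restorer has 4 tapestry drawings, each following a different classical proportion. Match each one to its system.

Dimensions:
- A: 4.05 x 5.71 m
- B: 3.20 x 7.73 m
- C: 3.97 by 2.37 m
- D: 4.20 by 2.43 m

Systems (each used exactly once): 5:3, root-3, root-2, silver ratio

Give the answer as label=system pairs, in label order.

A=root-2, B=silver ratio, C=5:3, D=root-3

Ratios: A ≈ 1.410; B ≈ 2.416; C ≈ 1.675; D ≈ 1.728.
Targets: 5:3 ≈ 1.667; root-3 ≈ 1.732; root-2 ≈ 1.414; silver ratio ≈ 2.414.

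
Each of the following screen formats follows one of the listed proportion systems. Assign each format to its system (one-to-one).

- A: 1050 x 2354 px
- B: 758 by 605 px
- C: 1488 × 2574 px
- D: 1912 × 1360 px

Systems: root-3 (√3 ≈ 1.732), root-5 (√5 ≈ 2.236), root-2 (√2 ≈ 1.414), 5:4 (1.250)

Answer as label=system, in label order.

A=root-5, B=5:4, C=root-3, D=root-2

A = 2354/1050 ≈ 2.242 → root-5 (2.236)
B = 758/605 ≈ 1.253 → 5:4 (1.250)
C = 2574/1488 ≈ 1.730 → root-3 (1.732)
D = 1912/1360 ≈ 1.406 → root-2 (1.414)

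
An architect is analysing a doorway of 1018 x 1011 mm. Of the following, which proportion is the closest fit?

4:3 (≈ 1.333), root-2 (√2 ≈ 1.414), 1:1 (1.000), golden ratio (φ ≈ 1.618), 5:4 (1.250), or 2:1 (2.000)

1:1

Ratio = 1018 / 1011 ≈ 1.007.
Distances: 4:3 1.333 (Δ 0.326); root-2 1.414 (Δ 0.407); 1:1 1.000 (Δ 0.007); golden ratio 1.618 (Δ 0.611); 5:4 1.250 (Δ 0.243); 2:1 2.000 (Δ 0.993).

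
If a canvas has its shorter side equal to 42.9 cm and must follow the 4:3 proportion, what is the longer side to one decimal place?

57.2 cm

4:3 ≈ 1.33333.
Longer side = 42.9 × 1.33333 ≈ 57.200 → 57.2 cm.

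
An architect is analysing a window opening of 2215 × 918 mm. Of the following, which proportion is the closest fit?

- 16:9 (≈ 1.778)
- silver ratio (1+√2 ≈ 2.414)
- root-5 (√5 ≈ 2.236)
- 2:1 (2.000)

Ratio = 2215 / 918 ≈ 2.413.
Distances: 16:9 1.778 (Δ 0.635); silver ratio 2.414 (Δ 0.001); root-5 2.236 (Δ 0.177); 2:1 2.000 (Δ 0.413).

silver ratio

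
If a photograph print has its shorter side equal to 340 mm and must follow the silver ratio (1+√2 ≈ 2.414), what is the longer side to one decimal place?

silver ratio ≈ 2.41421.
Longer side = 340 × 2.41421 ≈ 820.831 → 820.8 mm.

820.8 mm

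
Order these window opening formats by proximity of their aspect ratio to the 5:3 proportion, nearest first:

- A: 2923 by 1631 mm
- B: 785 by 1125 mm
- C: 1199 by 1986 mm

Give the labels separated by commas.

C, A, B

Ratios: A = 2923 / 1631 ≈ 1.792; B = 1125 / 785 ≈ 1.433; C = 1986 / 1199 ≈ 1.656.
|Δ from 1.667|: A 0.125; B 0.234; C 0.011.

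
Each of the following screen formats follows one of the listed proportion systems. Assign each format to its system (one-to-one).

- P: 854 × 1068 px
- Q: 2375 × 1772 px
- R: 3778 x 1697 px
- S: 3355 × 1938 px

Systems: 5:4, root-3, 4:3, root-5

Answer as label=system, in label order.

Ratios: P ≈ 1.251; Q ≈ 1.340; R ≈ 2.226; S ≈ 1.731.
Targets: 5:4 ≈ 1.250; root-3 ≈ 1.732; 4:3 ≈ 1.333; root-5 ≈ 2.236.

P=5:4, Q=4:3, R=root-5, S=root-3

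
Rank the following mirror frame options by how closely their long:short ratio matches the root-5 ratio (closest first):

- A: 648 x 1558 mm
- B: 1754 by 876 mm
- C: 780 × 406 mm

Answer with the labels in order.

A, B, C

Ratios: A = 1558 / 648 ≈ 2.404; B = 1754 / 876 ≈ 2.002; C = 780 / 406 ≈ 1.921.
|Δ from 2.236|: A 0.168; B 0.234; C 0.315.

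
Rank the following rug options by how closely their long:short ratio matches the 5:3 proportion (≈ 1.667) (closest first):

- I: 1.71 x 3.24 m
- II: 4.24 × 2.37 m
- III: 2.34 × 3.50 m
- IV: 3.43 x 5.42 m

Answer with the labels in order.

IV, II, III, I

Ratios: I = 3.24 / 1.71 ≈ 1.895; II = 4.24 / 2.37 ≈ 1.789; III = 3.50 / 2.34 ≈ 1.496; IV = 5.42 / 3.43 ≈ 1.580.
|Δ from 1.667|: I 0.228; II 0.122; III 0.171; IV 0.087.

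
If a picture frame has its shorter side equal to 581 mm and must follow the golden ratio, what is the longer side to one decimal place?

940.1 mm

golden ratio ≈ 1.61803.
Longer side = 581 × 1.61803 ≈ 940.075 → 940.1 mm.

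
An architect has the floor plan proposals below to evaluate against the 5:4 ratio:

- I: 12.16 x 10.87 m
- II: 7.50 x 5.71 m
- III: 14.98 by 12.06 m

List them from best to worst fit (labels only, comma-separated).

III, II, I

Ratios: I = 12.16 / 10.87 ≈ 1.119; II = 7.50 / 5.71 ≈ 1.313; III = 14.98 / 12.06 ≈ 1.242.
|Δ from 1.250|: I 0.131; II 0.063; III 0.008.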